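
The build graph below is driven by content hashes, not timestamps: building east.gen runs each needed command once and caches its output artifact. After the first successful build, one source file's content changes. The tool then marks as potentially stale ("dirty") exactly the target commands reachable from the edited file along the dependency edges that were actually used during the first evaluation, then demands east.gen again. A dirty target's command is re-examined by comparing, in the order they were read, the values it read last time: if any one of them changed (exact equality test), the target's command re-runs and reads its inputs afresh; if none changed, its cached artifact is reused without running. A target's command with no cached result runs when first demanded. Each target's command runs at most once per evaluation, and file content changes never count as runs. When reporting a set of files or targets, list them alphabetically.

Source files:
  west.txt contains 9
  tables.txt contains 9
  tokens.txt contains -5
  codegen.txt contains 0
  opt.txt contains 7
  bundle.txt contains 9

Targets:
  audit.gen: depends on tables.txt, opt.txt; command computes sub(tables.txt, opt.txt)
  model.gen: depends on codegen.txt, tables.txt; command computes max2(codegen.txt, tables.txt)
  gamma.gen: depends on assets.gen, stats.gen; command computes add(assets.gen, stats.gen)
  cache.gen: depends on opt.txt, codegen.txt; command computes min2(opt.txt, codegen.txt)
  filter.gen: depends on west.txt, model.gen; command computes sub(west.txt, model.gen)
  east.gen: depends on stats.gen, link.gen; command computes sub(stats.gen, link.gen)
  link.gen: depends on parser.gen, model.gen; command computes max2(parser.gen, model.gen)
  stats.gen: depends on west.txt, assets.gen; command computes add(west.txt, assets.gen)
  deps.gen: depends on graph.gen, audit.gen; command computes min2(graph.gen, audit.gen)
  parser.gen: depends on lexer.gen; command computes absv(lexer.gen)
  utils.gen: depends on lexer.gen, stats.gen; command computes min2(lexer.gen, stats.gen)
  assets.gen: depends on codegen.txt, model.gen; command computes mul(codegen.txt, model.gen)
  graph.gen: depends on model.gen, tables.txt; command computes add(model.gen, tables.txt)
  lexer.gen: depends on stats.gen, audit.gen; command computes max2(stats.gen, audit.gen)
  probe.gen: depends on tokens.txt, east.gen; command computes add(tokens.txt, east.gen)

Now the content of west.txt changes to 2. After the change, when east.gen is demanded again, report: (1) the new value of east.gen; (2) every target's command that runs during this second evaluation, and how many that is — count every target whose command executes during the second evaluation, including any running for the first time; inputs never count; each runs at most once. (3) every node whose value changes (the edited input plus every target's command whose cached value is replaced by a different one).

Initial pass — values computed on the first demand:
  audit.gen = sub(9, 7) = 2
  model.gen = max2(0, 9) = 9
  assets.gen = mul(0, 9) = 0
  stats.gen = add(9, 0) = 9
  lexer.gen = max2(9, 2) = 9
  parser.gen = absv(9) = 9
  link.gen = max2(9, 9) = 9
  east.gen = sub(9, 9) = 0

Second demand — change propagation:
  stats.gen: re-runs because west.txt 9->2; new result 2.
  lexer.gen: re-runs because stats.gen 9->2; new result 2.
  parser.gen: re-runs because lexer.gen 9->2; new result 2.
  link.gen: re-runs because parser.gen 9->2; new result 9 (unchanged).
  east.gen: re-runs because stats.gen 9->2; new result -7.

east.gen now evaluates to -7.
Run set: east.gen, lexer.gen, link.gen, parser.gen, stats.gen (5 run).
Changed values: east.gen, lexer.gen, parser.gen, stats.gen, west.txt.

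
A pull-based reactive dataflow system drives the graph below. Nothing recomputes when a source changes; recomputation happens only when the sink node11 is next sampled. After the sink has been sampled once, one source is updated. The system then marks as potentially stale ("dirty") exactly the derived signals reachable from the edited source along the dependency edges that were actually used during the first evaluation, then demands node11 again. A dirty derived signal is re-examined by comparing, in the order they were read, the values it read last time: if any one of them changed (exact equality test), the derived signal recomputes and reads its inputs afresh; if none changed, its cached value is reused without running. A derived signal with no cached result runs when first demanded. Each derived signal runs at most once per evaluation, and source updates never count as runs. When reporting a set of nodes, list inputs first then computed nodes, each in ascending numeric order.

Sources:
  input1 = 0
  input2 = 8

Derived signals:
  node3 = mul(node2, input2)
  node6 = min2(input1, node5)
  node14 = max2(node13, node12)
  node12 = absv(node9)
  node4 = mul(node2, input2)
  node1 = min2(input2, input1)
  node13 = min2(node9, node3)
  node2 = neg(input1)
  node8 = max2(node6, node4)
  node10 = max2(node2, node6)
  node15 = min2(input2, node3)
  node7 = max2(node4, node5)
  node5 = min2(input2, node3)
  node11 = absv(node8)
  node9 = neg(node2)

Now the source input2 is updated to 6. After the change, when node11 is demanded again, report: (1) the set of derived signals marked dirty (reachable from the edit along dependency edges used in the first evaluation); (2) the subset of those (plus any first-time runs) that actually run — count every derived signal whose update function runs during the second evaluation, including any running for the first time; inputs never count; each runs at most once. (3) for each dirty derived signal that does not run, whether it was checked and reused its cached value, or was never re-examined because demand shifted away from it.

First evaluation (everything demanded from the output):
  node2 = neg(0) = 0
  node3 = mul(0, 8) = 0
  node4 = mul(0, 8) = 0
  node5 = min2(8, 0) = 0
  node6 = min2(0, 0) = 0
  node8 = max2(0, 0) = 0
  node11 = absv(0) = 0

Propagation after the edit:
  node3: runs — input2 8->6; result 0 (same value as before).
  node4: runs — input2 8->6; result 0 (same value as before).
  node5: runs — input2 8->6; result 0 (same value as before).
  node6: checked — values it read are unchanged (input1 unchanged, node5 unchanged); reused cached 0 without running.
  node8: checked — values it read are unchanged (node6 unchanged, node4 unchanged); reused cached 0 without running.
  node11: checked — values it read are unchanged (node8 unchanged); reused cached 0 without running.

Key observation: the cutoff stops propagation at node6 — its inputs' values are unchanged, so it reuses its cache.

Marked dirty: node3, node4, node5, node6, node8, node11.
Derived signals that run: node3, node4, node5 — 3 in total.
Checked but reused from cache: node6, node8, node11.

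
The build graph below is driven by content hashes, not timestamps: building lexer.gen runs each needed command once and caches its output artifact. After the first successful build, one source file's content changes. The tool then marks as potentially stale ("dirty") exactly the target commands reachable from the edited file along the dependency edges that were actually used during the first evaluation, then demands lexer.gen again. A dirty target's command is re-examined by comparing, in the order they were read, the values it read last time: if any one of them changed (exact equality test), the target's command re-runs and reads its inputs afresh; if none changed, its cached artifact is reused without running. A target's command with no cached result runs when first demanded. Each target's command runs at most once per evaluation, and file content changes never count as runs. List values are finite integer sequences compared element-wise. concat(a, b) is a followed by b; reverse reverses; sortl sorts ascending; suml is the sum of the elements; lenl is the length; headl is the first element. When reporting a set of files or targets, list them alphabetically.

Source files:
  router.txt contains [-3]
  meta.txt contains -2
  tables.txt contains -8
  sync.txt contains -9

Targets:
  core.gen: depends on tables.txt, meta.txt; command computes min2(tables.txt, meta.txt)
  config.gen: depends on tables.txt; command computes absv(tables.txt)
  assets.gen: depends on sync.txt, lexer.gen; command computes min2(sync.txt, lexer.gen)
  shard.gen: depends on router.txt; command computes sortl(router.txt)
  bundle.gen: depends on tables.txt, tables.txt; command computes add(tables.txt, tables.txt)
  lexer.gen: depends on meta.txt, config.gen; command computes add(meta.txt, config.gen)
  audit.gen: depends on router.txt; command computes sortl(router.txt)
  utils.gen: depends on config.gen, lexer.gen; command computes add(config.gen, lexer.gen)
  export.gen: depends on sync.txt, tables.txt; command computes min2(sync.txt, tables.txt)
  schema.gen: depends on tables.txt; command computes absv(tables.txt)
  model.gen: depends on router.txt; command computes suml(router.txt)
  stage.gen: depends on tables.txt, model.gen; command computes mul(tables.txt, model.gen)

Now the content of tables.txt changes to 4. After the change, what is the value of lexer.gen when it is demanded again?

Initial pass — values computed on the first demand:
  config.gen = absv(-8) = 8
  lexer.gen = add(-2, 8) = 6

Second demand — change propagation:
  config.gen: re-runs because tables.txt -8->4; new result 4.
  lexer.gen: re-runs because config.gen 8->4; new result 2.

lexer.gen now evaluates to 2.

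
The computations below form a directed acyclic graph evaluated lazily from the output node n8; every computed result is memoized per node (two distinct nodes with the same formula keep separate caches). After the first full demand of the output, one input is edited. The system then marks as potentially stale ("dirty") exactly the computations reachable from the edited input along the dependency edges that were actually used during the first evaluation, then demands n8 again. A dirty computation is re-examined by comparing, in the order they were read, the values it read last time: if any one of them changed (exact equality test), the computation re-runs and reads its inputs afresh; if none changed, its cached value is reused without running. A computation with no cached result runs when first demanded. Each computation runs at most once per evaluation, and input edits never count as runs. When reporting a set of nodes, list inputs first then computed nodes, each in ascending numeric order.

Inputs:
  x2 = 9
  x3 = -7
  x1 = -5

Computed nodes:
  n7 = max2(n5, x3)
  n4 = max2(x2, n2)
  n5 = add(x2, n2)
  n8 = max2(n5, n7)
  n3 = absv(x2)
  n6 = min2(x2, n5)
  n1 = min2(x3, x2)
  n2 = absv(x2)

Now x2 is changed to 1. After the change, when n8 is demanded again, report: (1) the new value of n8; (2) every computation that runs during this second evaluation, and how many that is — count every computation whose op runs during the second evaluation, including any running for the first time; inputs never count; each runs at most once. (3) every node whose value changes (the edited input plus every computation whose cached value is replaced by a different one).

Demanding n8 again yields 2.
4 computations run: n2, n5, n7, n8.
The nodes whose values change: x2, n2, n5, n7, n8.

First demand of the output computes:
  n2 = absv(9) = 9
  n5 = add(9, 9) = 18
  n7 = max2(18, -7) = 18
  n8 = max2(18, 18) = 18

After the edit, cleaning proceeds:
  n2: a read changed (x2 9->1) — executes, giving 1.
  n5: a read changed (x2 9->1; n2 9->1) — executes, giving 2.
  n7: a read changed (n5 18->2) — executes, giving 2.
  n8: a read changed (n5 18->2; n7 18->2) — executes, giving 2.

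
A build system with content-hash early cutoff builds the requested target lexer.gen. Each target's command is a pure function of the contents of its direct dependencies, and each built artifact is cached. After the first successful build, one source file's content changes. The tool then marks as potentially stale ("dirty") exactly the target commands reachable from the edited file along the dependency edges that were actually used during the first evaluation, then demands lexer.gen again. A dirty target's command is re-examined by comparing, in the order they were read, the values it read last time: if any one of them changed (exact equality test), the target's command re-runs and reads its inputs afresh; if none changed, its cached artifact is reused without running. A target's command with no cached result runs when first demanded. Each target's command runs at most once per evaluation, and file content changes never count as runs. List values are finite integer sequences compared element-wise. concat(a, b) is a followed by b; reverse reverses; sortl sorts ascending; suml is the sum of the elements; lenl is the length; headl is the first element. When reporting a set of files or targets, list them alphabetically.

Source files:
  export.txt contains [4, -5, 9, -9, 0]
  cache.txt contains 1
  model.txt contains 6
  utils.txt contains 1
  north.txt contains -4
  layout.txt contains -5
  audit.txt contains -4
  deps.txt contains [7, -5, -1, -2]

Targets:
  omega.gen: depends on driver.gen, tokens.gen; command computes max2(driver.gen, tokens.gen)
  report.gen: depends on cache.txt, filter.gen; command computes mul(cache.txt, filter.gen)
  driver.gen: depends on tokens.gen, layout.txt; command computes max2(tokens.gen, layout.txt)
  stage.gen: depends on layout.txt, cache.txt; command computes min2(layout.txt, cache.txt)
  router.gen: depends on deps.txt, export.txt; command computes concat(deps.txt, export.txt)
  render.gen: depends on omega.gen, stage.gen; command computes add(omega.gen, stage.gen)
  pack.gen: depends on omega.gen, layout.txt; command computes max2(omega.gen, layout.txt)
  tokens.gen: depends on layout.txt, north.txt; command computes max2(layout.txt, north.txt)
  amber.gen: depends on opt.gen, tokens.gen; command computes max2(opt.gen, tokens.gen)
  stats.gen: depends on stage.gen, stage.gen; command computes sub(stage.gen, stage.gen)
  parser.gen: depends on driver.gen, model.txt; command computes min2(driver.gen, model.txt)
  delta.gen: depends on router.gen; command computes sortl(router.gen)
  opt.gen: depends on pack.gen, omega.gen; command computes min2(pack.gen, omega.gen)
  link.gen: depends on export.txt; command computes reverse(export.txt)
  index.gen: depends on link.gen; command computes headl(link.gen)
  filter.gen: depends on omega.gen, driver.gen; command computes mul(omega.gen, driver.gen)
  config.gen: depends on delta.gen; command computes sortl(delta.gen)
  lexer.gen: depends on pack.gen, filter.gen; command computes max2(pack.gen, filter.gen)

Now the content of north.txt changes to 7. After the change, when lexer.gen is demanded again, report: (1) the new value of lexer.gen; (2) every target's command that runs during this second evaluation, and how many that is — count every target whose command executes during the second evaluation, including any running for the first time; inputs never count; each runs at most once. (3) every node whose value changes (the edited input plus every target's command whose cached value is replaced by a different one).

First evaluation (everything demanded from the output):
  tokens.gen = max2(-5, -4) = -4
  driver.gen = max2(-4, -5) = -4
  omega.gen = max2(-4, -4) = -4
  filter.gen = mul(-4, -4) = 16
  pack.gen = max2(-4, -5) = -4
  lexer.gen = max2(-4, 16) = 16

Propagation after the edit:
  tokens.gen: runs — north.txt -4->7; result 7.
  driver.gen: runs — tokens.gen -4->7; result 7.
  omega.gen: runs — driver.gen -4->7; tokens.gen -4->7; result 7.
  filter.gen: runs — omega.gen -4->7; driver.gen -4->7; result 49.
  pack.gen: runs — omega.gen -4->7; result 7.
  lexer.gen: runs — pack.gen -4->7; filter.gen 16->49; result 49.

New value of lexer.gen: 49.
Target commands that run: driver.gen, filter.gen, lexer.gen, omega.gen, pack.gen, tokens.gen — 6 in total.
Values that change: driver.gen, filter.gen, lexer.gen, north.txt, omega.gen, pack.gen, tokens.gen.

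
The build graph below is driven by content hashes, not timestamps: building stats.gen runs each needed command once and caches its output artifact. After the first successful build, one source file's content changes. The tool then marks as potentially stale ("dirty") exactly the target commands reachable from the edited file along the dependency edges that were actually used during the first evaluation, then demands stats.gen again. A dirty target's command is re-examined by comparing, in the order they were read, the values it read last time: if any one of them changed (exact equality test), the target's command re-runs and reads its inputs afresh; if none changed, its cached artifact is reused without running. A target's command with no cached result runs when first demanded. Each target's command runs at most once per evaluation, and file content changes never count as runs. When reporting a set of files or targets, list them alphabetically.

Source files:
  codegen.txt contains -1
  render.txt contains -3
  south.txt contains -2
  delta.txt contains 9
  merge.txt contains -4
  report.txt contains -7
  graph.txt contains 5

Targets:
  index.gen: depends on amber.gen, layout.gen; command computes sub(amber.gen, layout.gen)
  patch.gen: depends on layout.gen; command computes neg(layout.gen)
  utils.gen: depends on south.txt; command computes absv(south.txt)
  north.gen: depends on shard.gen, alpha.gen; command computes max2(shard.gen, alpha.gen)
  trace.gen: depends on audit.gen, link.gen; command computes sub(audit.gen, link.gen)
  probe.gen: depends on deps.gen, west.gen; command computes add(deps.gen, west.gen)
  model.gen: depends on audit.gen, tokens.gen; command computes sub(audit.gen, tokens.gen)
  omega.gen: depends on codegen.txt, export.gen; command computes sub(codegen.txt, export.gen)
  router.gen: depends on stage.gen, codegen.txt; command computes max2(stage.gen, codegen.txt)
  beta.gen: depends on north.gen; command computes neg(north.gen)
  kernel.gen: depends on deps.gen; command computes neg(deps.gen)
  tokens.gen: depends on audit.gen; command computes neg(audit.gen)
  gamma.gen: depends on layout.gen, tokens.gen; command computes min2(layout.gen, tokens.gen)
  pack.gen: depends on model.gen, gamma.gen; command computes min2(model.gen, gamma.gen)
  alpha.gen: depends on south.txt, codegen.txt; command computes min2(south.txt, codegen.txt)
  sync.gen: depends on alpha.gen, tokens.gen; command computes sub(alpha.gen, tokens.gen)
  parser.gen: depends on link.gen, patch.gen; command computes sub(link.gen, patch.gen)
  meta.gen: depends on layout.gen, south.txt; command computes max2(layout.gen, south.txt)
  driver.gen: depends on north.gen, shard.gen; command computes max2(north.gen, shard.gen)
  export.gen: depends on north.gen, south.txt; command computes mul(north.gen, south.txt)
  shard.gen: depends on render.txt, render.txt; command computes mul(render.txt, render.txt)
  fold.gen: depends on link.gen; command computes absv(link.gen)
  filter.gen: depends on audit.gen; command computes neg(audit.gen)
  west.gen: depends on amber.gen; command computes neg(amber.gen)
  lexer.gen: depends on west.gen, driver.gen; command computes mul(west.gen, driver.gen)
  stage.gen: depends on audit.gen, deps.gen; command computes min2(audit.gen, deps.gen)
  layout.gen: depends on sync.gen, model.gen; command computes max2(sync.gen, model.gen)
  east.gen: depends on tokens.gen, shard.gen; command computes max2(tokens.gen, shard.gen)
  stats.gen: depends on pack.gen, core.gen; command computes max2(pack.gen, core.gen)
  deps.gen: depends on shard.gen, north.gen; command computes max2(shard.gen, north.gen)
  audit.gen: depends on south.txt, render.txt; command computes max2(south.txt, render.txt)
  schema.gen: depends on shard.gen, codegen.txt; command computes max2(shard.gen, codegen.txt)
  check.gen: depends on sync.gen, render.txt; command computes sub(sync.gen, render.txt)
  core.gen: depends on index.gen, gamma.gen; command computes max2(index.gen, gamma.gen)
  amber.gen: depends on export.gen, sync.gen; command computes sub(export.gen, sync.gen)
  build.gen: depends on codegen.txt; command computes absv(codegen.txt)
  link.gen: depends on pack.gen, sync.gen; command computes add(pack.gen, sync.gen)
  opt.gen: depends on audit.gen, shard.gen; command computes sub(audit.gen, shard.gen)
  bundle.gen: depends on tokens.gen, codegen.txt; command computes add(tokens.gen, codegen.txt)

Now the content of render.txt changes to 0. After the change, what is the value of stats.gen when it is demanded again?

Initial pass — values computed on the first demand:
  alpha.gen = min2(-2, -1) = -2
  audit.gen = max2(-2, -3) = -2
  shard.gen = mul(-3, -3) = 9
  north.gen = max2(9, -2) = 9
  export.gen = mul(9, -2) = -18
  tokens.gen = neg(-2) = 2
  model.gen = sub(-2, 2) = -4
  sync.gen = sub(-2, 2) = -4
  amber.gen = sub(-18, -4) = -14
  layout.gen = max2(-4, -4) = -4
  gamma.gen = min2(-4, 2) = -4
  index.gen = sub(-14, -4) = -10
  core.gen = max2(-10, -4) = -4
  pack.gen = min2(-4, -4) = -4
  stats.gen = max2(-4, -4) = -4

Second demand — change propagation:
  audit.gen: re-runs because render.txt -3->0; new result 0.
  shard.gen: re-runs because render.txt -3->0; render.txt -3->0; new result 0.
  north.gen: re-runs because shard.gen 9->0; new result 0.
  export.gen: re-runs because north.gen 9->0; new result 0.
  tokens.gen: re-runs because audit.gen -2->0; new result 0.
  model.gen: re-runs because audit.gen -2->0; tokens.gen 2->0; new result 0.
  sync.gen: re-runs because tokens.gen 2->0; new result -2.
  amber.gen: re-runs because export.gen -18->0; sync.gen -4->-2; new result 2.
  layout.gen: re-runs because sync.gen -4->-2; model.gen -4->0; new result 0.
  gamma.gen: re-runs because layout.gen -4->0; tokens.gen 2->0; new result 0.
  index.gen: re-runs because amber.gen -14->2; layout.gen -4->0; new result 2.
  core.gen: re-runs because index.gen -10->2; gamma.gen -4->0; new result 2.
  pack.gen: re-runs because model.gen -4->0; gamma.gen -4->0; new result 0.
  stats.gen: re-runs because pack.gen -4->0; core.gen -4->2; new result 2.

stats.gen now evaluates to 2.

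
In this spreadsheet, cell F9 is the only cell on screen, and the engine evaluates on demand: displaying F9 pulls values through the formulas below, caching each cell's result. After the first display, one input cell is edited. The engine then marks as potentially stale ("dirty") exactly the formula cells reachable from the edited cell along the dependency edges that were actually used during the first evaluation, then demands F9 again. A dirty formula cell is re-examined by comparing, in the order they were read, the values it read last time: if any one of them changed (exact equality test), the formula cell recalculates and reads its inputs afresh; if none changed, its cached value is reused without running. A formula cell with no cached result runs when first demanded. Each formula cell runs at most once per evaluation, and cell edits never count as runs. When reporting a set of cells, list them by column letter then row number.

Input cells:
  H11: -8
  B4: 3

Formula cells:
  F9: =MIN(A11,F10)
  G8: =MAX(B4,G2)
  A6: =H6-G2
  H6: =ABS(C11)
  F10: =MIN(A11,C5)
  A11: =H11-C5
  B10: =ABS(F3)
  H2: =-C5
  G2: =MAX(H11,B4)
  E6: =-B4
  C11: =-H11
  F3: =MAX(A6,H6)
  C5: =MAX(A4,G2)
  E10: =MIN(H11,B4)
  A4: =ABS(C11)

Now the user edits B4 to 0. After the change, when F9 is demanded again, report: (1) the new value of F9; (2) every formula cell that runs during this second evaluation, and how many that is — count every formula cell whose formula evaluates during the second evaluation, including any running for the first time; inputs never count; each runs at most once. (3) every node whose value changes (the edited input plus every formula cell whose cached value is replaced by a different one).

F9 now evaluates to -16.
Run set: C5, G2 (2 run).
Changed values: B4, G2.
The important point: C5 recomputes to an identical value, and the output ends up unchanged.

Initial pass — values computed on the first demand:
  C11 = -(-8) = 8
  A4 = ABS(8) = 8
  G2 = MAX(-8, 3) = 3
  C5 = MAX(8, 3) = 8
  A11 = -8 - 8 = -16
  F10 = MIN(-16, 8) = -16
  F9 = MIN(-16, -16) = -16

Second demand — change propagation:
  G2: re-runs because B4 3->0; new result 0.
  C5: re-runs because G2 3->0; new result 8 (unchanged).
  A11: re-examined; everything it read last time is the same (H11 unchanged, C5 unchanged) — cache -16 kept, no run.
  F10: re-examined; everything it read last time is the same (A11 unchanged, C5 unchanged) — cache -16 kept, no run.
  F9: re-examined; everything it read last time is the same (A11 unchanged, F10 unchanged) — cache -16 kept, no run.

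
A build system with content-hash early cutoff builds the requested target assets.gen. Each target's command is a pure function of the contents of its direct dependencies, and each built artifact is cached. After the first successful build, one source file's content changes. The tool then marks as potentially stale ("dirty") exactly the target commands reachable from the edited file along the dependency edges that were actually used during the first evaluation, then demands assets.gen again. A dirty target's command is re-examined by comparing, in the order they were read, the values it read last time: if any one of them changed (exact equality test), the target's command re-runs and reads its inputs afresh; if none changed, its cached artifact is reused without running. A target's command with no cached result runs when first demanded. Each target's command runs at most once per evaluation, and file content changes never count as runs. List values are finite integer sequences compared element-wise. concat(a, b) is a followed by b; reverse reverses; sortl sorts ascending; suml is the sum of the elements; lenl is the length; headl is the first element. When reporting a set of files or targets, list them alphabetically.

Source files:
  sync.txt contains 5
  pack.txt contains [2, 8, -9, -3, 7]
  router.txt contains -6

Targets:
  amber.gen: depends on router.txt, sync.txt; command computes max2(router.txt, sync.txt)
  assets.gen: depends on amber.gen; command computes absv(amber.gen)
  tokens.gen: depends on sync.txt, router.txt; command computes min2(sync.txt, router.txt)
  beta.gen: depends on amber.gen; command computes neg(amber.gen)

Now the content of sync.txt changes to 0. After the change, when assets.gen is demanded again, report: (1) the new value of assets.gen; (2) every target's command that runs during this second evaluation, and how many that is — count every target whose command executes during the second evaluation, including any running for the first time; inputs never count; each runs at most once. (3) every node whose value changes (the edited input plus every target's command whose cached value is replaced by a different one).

New value of assets.gen: 0.
Target commands that run: amber.gen, assets.gen — 2 in total.
Values that change: amber.gen, assets.gen, sync.txt.

First evaluation (everything demanded from the output):
  amber.gen = max2(-6, 5) = 5
  assets.gen = absv(5) = 5

Propagation after the edit:
  amber.gen: runs — sync.txt 5->0; result 0.
  assets.gen: runs — amber.gen 5->0; result 0.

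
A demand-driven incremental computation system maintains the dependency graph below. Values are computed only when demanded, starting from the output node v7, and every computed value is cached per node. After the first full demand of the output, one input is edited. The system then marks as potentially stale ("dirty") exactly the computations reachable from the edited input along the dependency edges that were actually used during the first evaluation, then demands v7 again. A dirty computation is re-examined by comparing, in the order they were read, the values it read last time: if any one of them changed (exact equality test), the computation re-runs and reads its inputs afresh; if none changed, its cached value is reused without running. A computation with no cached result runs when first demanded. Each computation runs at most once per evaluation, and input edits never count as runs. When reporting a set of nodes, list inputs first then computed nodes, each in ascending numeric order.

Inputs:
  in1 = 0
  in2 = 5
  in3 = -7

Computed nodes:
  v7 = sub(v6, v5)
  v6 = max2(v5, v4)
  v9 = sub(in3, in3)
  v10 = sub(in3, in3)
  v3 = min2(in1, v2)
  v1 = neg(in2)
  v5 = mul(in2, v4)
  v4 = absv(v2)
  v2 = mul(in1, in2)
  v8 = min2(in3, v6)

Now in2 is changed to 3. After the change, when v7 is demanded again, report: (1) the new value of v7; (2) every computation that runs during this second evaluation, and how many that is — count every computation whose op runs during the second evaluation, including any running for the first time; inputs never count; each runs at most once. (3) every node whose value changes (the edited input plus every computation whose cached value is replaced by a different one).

New value of v7: 0.
Computations that run: v2, v5 — 2 in total.
Values that change: in2.
Key observation: the cutoff stops propagation at v4 — its inputs' values are unchanged, so it reuses its cache.

First evaluation (everything demanded from the output):
  v2 = mul(0, 5) = 0
  v4 = absv(0) = 0
  v5 = mul(5, 0) = 0
  v6 = max2(0, 0) = 0
  v7 = sub(0, 0) = 0

Propagation after the edit:
  v2: runs — in2 5->3; result 0 (same value as before).
  v4: checked — values it read are unchanged (v2 unchanged); reused cached 0 without running.
  v5: runs — in2 5->3; result 0 (same value as before).
  v6: checked — values it read are unchanged (v5 unchanged, v4 unchanged); reused cached 0 without running.
  v7: checked — values it read are unchanged (v6 unchanged, v5 unchanged); reused cached 0 without running.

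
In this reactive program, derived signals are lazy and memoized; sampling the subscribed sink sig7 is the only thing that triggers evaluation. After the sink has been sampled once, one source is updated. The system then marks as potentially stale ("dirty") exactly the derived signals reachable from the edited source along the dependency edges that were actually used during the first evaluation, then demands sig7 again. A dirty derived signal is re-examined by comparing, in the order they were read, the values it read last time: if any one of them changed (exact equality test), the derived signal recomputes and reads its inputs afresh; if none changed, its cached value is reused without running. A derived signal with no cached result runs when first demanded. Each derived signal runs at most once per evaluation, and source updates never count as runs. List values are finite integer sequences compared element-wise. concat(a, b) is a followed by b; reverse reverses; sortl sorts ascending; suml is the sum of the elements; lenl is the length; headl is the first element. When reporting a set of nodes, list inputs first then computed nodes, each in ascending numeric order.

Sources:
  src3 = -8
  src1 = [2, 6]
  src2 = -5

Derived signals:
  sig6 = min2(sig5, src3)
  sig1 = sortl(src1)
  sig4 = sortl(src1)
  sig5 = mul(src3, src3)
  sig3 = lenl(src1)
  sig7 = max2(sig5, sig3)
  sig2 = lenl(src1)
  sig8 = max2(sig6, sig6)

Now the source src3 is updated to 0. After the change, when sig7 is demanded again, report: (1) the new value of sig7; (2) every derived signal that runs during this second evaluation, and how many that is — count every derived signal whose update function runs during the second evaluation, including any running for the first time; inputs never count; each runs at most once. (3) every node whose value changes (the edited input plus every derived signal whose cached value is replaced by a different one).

First demand of the output computes:
  sig3 = lenl([2, 6]) = 2
  sig5 = mul(-8, -8) = 64
  sig7 = max2(64, 2) = 64

After the edit, cleaning proceeds:
  sig5: a read changed (src3 -8->0; src3 -8->0) — executes, giving 0.
  sig7: a read changed (sig5 64->0) — executes, giving 2.

Demanding sig7 again yields 2.
2 derived signals run: sig5, sig7.
The nodes whose values change: src3, sig5, sig7.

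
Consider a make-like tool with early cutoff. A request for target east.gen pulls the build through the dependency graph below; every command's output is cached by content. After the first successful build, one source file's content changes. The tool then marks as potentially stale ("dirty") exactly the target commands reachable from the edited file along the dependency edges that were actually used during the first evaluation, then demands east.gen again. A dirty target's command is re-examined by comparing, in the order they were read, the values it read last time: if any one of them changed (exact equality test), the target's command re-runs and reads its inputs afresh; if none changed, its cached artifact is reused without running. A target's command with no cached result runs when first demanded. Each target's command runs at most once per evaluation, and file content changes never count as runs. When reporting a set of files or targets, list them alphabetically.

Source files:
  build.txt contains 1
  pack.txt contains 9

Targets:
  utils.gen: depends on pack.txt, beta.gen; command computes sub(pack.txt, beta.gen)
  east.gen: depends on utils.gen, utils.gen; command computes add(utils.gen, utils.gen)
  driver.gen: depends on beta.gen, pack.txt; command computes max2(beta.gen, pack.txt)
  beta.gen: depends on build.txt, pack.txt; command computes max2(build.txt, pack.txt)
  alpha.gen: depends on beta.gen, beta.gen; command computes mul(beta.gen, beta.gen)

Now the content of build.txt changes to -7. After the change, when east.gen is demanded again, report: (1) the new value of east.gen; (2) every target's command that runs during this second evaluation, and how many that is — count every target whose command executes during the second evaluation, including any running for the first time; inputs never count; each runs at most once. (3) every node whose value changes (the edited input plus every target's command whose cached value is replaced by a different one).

First demand of the output computes:
  beta.gen = max2(1, 9) = 9
  utils.gen = sub(9, 9) = 0
  east.gen = add(0, 0) = 0

After the edit, cleaning proceeds:
  beta.gen: a read changed (build.txt 1->-7) — executes, giving 9 — identical to its old value.
  utils.gen: dirty, but its reads are unchanged (pack.txt unchanged, beta.gen unchanged); cached 0 stands.
  east.gen: dirty, but its reads are unchanged (utils.gen unchanged, utils.gen unchanged); cached 0 stands.

Note the absorption at beta.gen: it re-runs yet its value is the same, leaving the output's value untouched.

Demanding east.gen again yields 0.
1 target commands run: beta.gen.
The nodes whose values change: build.txt.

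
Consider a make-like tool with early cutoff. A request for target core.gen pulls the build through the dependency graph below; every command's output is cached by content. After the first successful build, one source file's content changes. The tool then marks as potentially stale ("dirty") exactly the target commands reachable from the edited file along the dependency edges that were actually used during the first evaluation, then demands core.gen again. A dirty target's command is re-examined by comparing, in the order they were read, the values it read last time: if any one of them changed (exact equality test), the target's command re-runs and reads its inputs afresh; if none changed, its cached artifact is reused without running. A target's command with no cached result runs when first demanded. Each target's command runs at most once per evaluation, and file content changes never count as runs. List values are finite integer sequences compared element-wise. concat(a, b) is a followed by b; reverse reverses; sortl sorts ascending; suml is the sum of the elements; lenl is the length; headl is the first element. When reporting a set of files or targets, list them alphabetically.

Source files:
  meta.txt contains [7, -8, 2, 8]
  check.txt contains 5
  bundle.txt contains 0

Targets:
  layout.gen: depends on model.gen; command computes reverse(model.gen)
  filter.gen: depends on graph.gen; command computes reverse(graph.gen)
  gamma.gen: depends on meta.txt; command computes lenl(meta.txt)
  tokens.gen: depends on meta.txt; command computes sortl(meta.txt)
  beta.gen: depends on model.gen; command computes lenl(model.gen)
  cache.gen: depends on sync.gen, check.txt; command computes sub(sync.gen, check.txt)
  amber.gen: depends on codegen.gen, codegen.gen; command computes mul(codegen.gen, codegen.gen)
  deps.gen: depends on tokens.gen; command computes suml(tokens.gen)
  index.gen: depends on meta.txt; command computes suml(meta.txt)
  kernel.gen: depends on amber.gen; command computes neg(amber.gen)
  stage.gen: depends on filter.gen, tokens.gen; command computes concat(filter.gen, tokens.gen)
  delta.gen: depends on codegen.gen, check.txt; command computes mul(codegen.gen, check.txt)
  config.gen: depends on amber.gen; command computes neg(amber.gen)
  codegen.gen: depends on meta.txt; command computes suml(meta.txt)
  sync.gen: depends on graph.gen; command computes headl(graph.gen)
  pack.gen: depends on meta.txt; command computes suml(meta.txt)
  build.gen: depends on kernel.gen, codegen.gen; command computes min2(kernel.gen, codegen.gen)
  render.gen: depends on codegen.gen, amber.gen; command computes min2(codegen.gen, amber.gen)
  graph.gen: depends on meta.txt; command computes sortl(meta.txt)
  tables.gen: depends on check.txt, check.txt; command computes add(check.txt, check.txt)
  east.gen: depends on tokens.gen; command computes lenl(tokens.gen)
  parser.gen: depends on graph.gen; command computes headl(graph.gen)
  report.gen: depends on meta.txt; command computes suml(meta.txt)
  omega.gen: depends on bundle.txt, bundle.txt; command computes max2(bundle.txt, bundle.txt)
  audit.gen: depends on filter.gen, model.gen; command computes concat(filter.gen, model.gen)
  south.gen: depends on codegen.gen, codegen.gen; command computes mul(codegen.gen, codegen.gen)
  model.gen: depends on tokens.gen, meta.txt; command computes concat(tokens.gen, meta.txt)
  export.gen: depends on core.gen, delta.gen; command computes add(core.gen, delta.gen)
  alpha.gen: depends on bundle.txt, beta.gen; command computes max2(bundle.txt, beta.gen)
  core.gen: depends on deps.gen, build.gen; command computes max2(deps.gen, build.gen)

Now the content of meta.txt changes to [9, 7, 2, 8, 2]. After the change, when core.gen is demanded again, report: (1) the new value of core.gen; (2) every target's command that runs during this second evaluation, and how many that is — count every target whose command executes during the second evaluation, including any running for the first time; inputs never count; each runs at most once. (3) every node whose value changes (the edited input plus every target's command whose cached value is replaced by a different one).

First demand of the output computes:
  codegen.gen = suml([7, -8, 2, 8]) = 9
  amber.gen = mul(9, 9) = 81
  kernel.gen = neg(81) = -81
  build.gen = min2(-81, 9) = -81
  tokens.gen = sortl([7, -8, 2, 8]) = [-8, 2, 7, 8]
  deps.gen = suml([-8, 2, 7, 8]) = 9
  core.gen = max2(9, -81) = 9

After the edit, cleaning proceeds:
  codegen.gen: a read changed (meta.txt [7, -8, 2, 8]->[9, 7, 2, 8, 2]) — executes, giving 28.
  amber.gen: a read changed (codegen.gen 9->28; codegen.gen 9->28) — executes, giving 784.
  kernel.gen: a read changed (amber.gen 81->784) — executes, giving -784.
  build.gen: a read changed (kernel.gen -81->-784; codegen.gen 9->28) — executes, giving -784.
  tokens.gen: a read changed (meta.txt [7, -8, 2, 8]->[9, 7, 2, 8, 2]) — executes, giving [2, 2, 7, 8, 9].
  deps.gen: a read changed (tokens.gen [-8, 2, 7, 8]->[2, 2, 7, 8, 9]) — executes, giving 28.
  core.gen: a read changed (deps.gen 9->28; build.gen -81->-784) — executes, giving 28.

Demanding core.gen again yields 28.
7 target commands run: amber.gen, build.gen, codegen.gen, core.gen, deps.gen, kernel.gen, tokens.gen.
The nodes whose values change: amber.gen, build.gen, codegen.gen, core.gen, deps.gen, kernel.gen, meta.txt, tokens.gen.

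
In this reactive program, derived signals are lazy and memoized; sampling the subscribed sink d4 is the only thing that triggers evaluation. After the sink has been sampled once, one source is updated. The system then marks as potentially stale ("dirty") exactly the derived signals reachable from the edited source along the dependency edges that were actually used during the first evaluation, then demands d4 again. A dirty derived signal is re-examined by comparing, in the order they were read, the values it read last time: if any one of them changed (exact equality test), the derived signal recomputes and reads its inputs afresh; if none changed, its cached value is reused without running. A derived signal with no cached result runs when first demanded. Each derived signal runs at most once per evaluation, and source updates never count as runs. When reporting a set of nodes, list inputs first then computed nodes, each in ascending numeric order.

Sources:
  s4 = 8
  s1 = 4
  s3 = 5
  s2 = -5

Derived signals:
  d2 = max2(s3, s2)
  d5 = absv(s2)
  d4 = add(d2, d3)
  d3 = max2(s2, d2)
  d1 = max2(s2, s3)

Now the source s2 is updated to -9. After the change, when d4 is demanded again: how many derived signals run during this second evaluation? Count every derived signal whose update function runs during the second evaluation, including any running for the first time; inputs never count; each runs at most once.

First demand of the output computes:
  d2 = max2(5, -5) = 5
  d3 = max2(-5, 5) = 5
  d4 = add(5, 5) = 10

After the edit, cleaning proceeds:
  d2: a read changed (s2 -5->-9) — executes, giving 5 — identical to its old value.
  d3: a read changed (s2 -5->-9) — executes, giving 5 — identical to its old value.
  d4: dirty, but its reads are unchanged (d2 unchanged, d3 unchanged); cached 10 stands.

Note where the cutoff bites: d4 is checked, finds nothing changed, and keeps its cache.

2 derived signals run: d2, d3.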